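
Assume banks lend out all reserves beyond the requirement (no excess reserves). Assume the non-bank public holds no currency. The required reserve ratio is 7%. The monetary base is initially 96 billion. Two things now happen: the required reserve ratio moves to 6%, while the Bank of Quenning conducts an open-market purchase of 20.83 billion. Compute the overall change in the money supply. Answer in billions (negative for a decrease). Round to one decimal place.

575.7 billion

Before: m₁ = 1 / (0.07) ≈ 14.28571, MB₁ = 96, so M₁ = 14.28571 × 96 ≈ 1371.4282 billion.
After: m₂ = 1 / (0.06) ≈ 16.66667, MB₂ = 96 + 20.83 = 116.83, so M₂ = 16.66667 × 116.83 ≈ 1947.1671 billion.
ΔM = M₂ − M₁ = 1947.1671 − 1371.4282 = 575.7389 billion.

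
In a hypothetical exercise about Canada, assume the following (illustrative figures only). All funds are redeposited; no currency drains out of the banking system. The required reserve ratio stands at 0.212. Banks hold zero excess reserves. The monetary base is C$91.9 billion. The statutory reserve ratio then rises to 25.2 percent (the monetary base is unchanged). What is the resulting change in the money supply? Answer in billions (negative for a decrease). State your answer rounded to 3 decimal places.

Initially m₁ = 1 / (0.212) ≈ 4.716981, so M₁ = 4.716981 × 91.9 ≈ 433.4906 billion.
After the change m₂ = 1 / (0.252) ≈ 3.968254, so M₂ = 3.968254 × 91.9 ≈ 364.6825 billion.
ΔM = M₂ − M₁ = 364.6825 − 433.4906 = -68.8081 billion.

-68.808 billion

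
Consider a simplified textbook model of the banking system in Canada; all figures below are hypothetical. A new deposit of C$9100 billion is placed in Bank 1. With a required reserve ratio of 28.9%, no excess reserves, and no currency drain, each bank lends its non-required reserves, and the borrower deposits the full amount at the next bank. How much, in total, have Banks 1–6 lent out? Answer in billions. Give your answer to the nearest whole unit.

C$19496 billion

Bank i lends (1 − rr)^i of the original deposit: Bank 1 lends 9100·0.7110 = 6470.1000, Bank 2 lends 9100·0.7110² = 4600.2411, and so on.
Summing a geometric series: total = 9100·[0.7110·(1 − 0.7110^6) / (1 − 0.7110)] ≈ 19495.6731 billion.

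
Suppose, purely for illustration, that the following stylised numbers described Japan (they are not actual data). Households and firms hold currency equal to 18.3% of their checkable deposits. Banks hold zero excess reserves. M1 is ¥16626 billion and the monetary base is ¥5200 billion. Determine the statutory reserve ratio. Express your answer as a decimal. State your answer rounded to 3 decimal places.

0.187

Using m = M/MB = 16626/5200 ≈ 3.197308. Since m = (1 + c)/(c + rr + e), the denominator satisfies c + rr + e = (1 + c)/m = (1 + 0.183) / 3.197308 ≈ 0.369999.
With c = 0.183 and e = 0, the statutory reserve ratio is 0.369999 − 0.183 − 0 = 0.186999.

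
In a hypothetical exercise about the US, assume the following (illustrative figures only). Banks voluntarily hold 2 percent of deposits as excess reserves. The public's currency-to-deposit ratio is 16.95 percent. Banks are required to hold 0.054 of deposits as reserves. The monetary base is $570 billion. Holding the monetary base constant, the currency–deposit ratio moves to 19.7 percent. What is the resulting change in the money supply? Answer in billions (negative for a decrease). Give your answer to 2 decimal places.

Initially m₁ = (1 + 0.1695) / (0.054 + 0.02 + 0.1695) ≈ 4.802875, so M₁ = 4.802875 × 570 ≈ 2737.6388 billion.
After the change m₂ = (1 + 0.197) / (0.054 + 0.02 + 0.197) ≈ 4.416974, so M₂ = 4.416974 × 570 ≈ 2517.6752 billion.
ΔM = M₂ − M₁ = 2517.6752 − 2737.6388 = -219.9636 billion.

-219.96 billion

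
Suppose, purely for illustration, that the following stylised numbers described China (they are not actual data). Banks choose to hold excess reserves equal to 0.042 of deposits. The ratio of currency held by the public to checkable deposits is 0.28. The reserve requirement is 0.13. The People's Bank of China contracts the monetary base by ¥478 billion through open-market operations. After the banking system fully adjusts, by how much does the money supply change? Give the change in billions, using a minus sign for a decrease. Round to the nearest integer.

The money multiplier is m = (1 + c) / (rr + e + c) = (1 + 0.28) / (0.13 + 0.042 + 0.28) ≈ 2.8319.
The sale removes 478 billion of base, so ΔM = m × ΔMB = 2.8319 × (−478) = -1353.6482 billion.

-1354 billion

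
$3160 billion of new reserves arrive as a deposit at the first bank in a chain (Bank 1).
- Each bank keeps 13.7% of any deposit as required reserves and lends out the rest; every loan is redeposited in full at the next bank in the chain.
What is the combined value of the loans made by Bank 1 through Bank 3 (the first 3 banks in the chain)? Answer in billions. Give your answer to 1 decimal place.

$7111.6 billion

Bank i lends (1 − rr)^i of the original deposit: Bank 1 lends 3160·0.8630 = 2727.0800, Bank 2 lends 3160·0.8630² ≈ 2353.4700, and so on.
Summing a geometric series: total = 3160·[0.8630·(1 − 0.8630^3) / (1 − 0.8630)] ≈ 7111.5947 billion.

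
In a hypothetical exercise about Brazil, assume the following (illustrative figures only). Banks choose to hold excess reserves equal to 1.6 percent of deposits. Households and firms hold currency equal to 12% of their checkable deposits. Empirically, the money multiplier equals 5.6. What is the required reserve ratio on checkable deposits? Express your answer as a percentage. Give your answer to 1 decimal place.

Using m = 5.6. Since m = (1 + c)/(c + rr + e), the denominator satisfies c + rr + e = (1 + c)/m = (1 + 0.12) / 5.6 = 0.200000.
With c = 0.12 and e = 0.016, the required reserve ratio on checkable deposits is 0.200000 − 0.12 − 0.016 = 0.064.

6.4%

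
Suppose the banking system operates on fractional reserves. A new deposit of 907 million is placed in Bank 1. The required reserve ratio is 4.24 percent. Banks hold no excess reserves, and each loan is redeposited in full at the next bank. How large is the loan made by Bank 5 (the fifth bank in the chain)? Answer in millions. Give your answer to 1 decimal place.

Each bank lends a fraction (1 − rr) = 0.9576 of the deposit it receives, so Bank 5 receives 907·0.9576^4 and lends 907·0.9576^5 ≈ 730.3449 million.

730.3 million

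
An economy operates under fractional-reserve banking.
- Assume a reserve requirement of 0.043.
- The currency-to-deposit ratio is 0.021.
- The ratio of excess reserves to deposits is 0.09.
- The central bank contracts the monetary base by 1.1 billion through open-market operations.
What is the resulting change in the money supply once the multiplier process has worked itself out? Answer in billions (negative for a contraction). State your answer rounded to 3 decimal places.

-7.293 billion

The money multiplier is m = (1 + c) / (rr + e + c) = (1 + 0.021) / (0.043 + 0.09 + 0.021) ≈ 6.62987.
The sale removes 1.1 billion of base, so ΔM = m × ΔMB = 6.62987 × (−1.1) ≈ -7.2929 billion.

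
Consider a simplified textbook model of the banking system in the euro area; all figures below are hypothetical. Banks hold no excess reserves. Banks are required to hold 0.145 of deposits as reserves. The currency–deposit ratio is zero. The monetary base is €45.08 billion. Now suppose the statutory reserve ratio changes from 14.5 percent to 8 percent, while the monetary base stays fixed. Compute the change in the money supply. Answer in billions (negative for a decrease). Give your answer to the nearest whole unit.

€253 billion

Initially m₁ = 1 / (0.145) ≈ 6.8966, so M₁ = 6.8966 × 45.08 ≈ 310.8987 billion.
After the change m₂ = 1 / (0.08) = 12.5, so M₂ = 12.5 × 45.08 = 563.5 billion.
ΔM = M₂ − M₁ = 563.5 − 310.8987 = 252.6013 billion.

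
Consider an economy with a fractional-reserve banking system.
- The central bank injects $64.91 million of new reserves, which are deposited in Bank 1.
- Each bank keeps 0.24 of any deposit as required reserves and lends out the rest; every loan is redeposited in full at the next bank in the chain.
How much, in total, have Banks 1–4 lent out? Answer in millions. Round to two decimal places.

Bank i lends (1 − rr)^i of the original deposit: Bank 1 lends 64.91·0.7600 = 49.3316, Bank 2 lends 64.91·0.7600² ≈ 37.4920, and so on.
Summing a geometric series: total = 64.91·[0.7600·(1 − 0.7600^4) / (1 − 0.7600)] ≈ 136.9729 million.

$136.97 million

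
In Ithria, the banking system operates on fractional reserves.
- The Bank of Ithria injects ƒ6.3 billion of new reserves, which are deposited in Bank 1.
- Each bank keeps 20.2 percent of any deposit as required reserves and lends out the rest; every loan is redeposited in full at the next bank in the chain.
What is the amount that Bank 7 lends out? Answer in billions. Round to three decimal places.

Each bank lends a fraction (1 − rr) = 0.7980 of the deposit it receives, so Bank 7 receives 6.3·0.7980^6 and lends 6.3·0.7980^7 ≈ 1.2983 billion.

ƒ1.298 billion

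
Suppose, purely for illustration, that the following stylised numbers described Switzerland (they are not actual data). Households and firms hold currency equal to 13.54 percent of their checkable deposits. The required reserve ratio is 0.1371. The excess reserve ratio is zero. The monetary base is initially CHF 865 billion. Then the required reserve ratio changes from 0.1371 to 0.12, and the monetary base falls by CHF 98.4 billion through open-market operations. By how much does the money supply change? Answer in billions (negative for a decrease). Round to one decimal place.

Before: m₁ = (1 + 0.1354) / (0.1371 + 0.1354) ≈ 4.16661, MB₁ = 865, so M₁ = 4.16661 × 865 ≈ 3604.1177 billion.
After: m₂ = (1 + 0.1354) / (0.12 + 0.1354) ≈ 4.44558, MB₂ = 865 − 98.4 = 766.6, so M₂ = 4.44558 × 766.6 ≈ 3407.9816 billion.
ΔM = M₂ − M₁ = 3407.9816 − 3604.1177 = -196.1361 billion.

-196.1 billion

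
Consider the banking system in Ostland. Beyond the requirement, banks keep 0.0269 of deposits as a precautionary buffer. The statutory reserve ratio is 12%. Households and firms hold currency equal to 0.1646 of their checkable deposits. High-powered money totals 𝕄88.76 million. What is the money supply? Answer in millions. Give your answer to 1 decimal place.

The money multiplier is m = (1 + c) / (rr + e + c) = (1 + 0.1646) / (0.12 + 0.0269 + 0.1646) ≈ 3.7387.
So M = m × MB = 3.7387 × 88.76 ≈ 331.847 million.

𝕄331.8 million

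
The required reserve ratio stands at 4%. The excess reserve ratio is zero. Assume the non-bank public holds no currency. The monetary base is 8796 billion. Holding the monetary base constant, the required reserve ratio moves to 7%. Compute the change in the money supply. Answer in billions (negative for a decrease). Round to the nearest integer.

Initially m₁ = 1 / (0.04) = 25, so M₁ = 25 × 8796 = 219900 billion.
After the change m₂ = 1 / (0.07) ≈ 14.28571, so M₂ = 14.28571 × 8796 ≈ 125657.1052 billion.
ΔM = M₂ − M₁ = 125657.1052 − 219900 = -94242.8948 billion.

-94243 billion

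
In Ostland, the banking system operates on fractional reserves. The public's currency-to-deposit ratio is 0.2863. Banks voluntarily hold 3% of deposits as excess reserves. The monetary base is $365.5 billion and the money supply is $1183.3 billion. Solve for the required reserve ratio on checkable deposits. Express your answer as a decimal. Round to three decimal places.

Using m = M/MB = 1183.3/365.5 ≈ 3.237483. Since m = (1 + c)/(c + rr + e), the denominator satisfies c + rr + e = (1 + c)/m = (1 + 0.2863) / 3.237483 ≈ 0.397315.
With c = 0.2863 and e = 0.03, the required reserve ratio on checkable deposits is 0.397315 − 0.2863 − 0.03 = 0.081015.

0.081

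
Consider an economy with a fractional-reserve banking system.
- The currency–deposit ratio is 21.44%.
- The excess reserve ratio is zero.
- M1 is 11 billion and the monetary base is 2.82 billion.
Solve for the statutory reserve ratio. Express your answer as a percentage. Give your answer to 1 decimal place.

Using m = M/MB = 11/2.82 ≈ 3.900709. Since m = (1 + c)/(c + rr + e), the denominator satisfies c + rr + e = (1 + c)/m = (1 + 0.2144) / 3.900709 ≈ 0.311328.
With c = 0.2144 and e = 0, the statutory reserve ratio is 0.311328 − 0.2144 − 0 = 0.096928.

9.7%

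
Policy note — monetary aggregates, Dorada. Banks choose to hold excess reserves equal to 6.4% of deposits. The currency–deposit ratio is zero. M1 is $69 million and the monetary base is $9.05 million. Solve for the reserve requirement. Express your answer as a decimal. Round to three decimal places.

Using m = M/MB = 69/9.05 ≈ 7.624309. Since m = (1 + c)/(c + rr + e), the denominator satisfies c + rr + e = (1 + c)/m = (1 + 0) / 7.624309 ≈ 0.131159.
With c = 0 and e = 0.064, the reserve requirement is 0.131159 − 0 − 0.064 = 0.067159.

0.067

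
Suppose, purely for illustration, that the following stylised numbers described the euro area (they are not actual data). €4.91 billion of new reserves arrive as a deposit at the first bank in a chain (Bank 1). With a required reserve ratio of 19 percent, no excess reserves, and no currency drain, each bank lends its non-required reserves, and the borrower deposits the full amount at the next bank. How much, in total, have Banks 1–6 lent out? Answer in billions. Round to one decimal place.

€15.0 billion

Bank i lends (1 − rr)^i of the original deposit: Bank 1 lends 4.91·0.8100 = 3.9771, Bank 2 lends 4.91·0.8100² ≈ 3.2215, and so on.
Summing a geometric series: total = 4.91·[0.8100·(1 − 0.8100^6) / (1 − 0.8100)] ≈ 15.0203 billion.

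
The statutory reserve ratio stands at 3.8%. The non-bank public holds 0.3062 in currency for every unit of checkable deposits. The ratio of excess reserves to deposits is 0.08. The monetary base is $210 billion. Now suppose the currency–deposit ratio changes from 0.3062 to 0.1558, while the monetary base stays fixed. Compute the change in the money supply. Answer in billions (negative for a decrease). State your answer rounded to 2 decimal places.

$239.85 billion

Initially m₁ = (1 + 0.3062) / (0.038 + 0.08 + 0.3062) ≈ 3.079208, so M₁ = 3.079208 × 210 ≈ 646.6337 billion.
After the change m₂ = (1 + 0.1558) / (0.038 + 0.08 + 0.1558) ≈ 4.221329, so M₂ = 4.221329 × 210 ≈ 886.4791 billion.
ΔM = M₂ − M₁ = 886.4791 − 646.6337 = 239.8454 billion.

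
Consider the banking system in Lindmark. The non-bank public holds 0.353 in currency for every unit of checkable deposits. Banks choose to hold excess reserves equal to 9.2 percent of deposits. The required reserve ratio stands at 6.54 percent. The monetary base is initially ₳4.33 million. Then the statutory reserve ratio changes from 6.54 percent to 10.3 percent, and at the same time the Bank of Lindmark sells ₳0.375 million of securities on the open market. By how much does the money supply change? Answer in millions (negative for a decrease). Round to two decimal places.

Before: m₁ = (1 + 0.353) / (0.0654 + 0.092 + 0.353) ≈ 2.6509, MB₁ = 4.33, so M₁ = 2.6509 × 4.33 ≈ 11.4784 million.
After: m₂ = (1 + 0.353) / (0.103 + 0.092 + 0.353) ≈ 2.4690, MB₂ = 4.33 − 0.375 = 3.955, so M₂ = 2.4690 × 3.955 ≈ 9.7649 million.
ΔM = M₂ − M₁ = 9.7649 − 11.4784 = -1.7135 million.

-1.71 million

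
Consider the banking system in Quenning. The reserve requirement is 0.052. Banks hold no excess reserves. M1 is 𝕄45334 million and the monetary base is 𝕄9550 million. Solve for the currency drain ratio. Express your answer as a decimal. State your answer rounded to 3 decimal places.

0.201

Using m = M/MB = 45334/9550 ≈ 4.747016. From m = (1 + c)/(c + rr + e), rearranging gives 1 + c = m·(c + rr + e), so c·(1 − m) = m·(rr + e) − 1.
Hence c = [m·(rr + e) − 1]/(1 − m) = [4.747016 × (0.052 + 0) − 1] / (1 − 4.747016) ≈ 0.201001.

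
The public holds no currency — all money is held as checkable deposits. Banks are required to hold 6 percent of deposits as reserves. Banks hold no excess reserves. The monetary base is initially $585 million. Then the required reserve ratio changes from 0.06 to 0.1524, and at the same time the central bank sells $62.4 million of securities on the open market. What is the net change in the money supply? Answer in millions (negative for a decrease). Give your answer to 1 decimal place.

Before: m₁ = 1 / (0.06) ≈ 16.66667, MB₁ = 585, so M₁ = 16.66667 × 585 ≈ 9750.0019 million.
After: m₂ = 1 / (0.1524) ≈ 6.56168, MB₂ = 585 − 62.4 = 522.6, so M₂ = 6.56168 × 522.6 ≈ 3429.134 million.
ΔM = M₂ − M₁ = 3429.134 − 9750.0019 = -6320.8679 million.

-6320.9 million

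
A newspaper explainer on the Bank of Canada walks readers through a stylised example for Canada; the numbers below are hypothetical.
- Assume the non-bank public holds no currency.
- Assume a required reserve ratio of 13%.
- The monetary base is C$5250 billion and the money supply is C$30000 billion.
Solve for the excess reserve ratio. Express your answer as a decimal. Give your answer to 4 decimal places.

Using m = M/MB = 30000/5250 ≈ 5.714286. Since m = (1 + c)/(c + rr + e), the denominator satisfies c + rr + e = (1 + c)/m = (1 + 0) / 5.714286 ≈ 0.175000.
With c = 0 and rr = 0.13, the excess reserve ratio is 0.175000 − 0 − 0.13 = 0.045.

0.0450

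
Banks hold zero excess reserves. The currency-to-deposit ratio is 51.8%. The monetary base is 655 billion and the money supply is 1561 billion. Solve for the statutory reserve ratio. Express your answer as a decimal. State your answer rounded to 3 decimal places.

Using m = M/MB = 1561/655 ≈ 2.383206. Since m = (1 + c)/(c + rr + e), the denominator satisfies c + rr + e = (1 + c)/m = (1 + 0.518) / 2.383206 ≈ 0.636957.
With c = 0.518 and e = 0, the statutory reserve ratio is 0.636957 − 0.518 − 0 = 0.118957.

0.119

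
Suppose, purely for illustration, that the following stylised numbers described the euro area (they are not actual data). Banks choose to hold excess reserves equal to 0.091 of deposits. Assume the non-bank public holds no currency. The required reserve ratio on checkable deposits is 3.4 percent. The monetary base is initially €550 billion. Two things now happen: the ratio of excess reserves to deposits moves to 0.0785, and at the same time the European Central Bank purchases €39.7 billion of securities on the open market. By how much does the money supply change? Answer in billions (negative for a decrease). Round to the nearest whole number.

€842 billion

Before: m₁ = 1 / (0.034 + 0.091) = 8, MB₁ = 550, so M₁ = 8 × 550 = 4400 billion.
After: m₂ = 1 / (0.034 + 0.0785) ≈ 8.8889, MB₂ = 550 + 39.7 = 589.7, so M₂ = 8.8889 × 589.7 ≈ 5241.7843 billion.
ΔM = M₂ − M₁ = 5241.7843 − 4400 = 841.7843 billion.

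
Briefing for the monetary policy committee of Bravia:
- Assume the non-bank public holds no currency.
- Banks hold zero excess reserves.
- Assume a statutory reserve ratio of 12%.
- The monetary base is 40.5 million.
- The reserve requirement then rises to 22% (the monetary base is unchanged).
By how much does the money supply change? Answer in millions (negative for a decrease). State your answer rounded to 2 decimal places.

-153.41 million

Initially m₁ = 1 / (0.12) ≈ 8.33333, so M₁ = 8.33333 × 40.5 ≈ 337.4999 million.
After the change m₂ = 1 / (0.22) ≈ 4.54545, so M₂ = 4.54545 × 40.5 ≈ 184.0907 million.
ΔM = M₂ − M₁ = 184.0907 − 337.4999 = -153.4092 million.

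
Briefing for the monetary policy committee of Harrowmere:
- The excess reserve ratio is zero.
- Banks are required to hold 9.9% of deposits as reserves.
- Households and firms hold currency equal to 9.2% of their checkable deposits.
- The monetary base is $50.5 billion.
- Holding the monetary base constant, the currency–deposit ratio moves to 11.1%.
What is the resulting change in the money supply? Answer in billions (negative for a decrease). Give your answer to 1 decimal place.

-21.6 billion

Initially m₁ = (1 + 0.092) / (0.099 + 0.092) ≈ 5.7173, so M₁ = 5.7173 × 50.5 ≈ 288.7236 billion.
After the change m₂ = (1 + 0.111) / (0.099 + 0.111) ≈ 5.2905, so M₂ = 5.2905 × 50.5 ≈ 267.1703 billion.
ΔM = M₂ − M₁ = 267.1703 − 288.7236 = -21.5533 billion.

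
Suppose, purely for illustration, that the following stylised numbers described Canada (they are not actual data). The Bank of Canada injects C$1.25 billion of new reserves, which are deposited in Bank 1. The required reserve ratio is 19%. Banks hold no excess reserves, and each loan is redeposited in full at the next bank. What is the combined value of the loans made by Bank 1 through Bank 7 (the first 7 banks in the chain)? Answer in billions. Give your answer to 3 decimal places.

Bank i lends (1 − rr)^i of the original deposit: Bank 1 lends 1.25·0.8100 = 1.0125, Bank 2 lends 1.25·0.8100² ≈ 0.8201, and so on.
Summing a geometric series: total = 1.25·[0.8100·(1 − 0.8100^7) / (1 − 0.8100)] ≈ 4.1099 billion.

C$4.110 billion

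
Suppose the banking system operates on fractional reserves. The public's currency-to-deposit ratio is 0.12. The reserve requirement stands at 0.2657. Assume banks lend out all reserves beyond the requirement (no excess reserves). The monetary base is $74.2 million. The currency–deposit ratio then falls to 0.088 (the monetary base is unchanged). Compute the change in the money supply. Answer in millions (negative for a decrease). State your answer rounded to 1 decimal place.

Initially m₁ = (1 + 0.12) / (0.2657 + 0.12) ≈ 2.9038, so M₁ = 2.9038 × 74.2 ≈ 215.462 million.
After the change m₂ = (1 + 0.088) / (0.2657 + 0.088) ≈ 3.0761, so M₂ = 3.0761 × 74.2 ≈ 228.2466 million.
ΔM = M₂ − M₁ = 228.2466 − 215.462 = 12.7846 million.

$12.8 million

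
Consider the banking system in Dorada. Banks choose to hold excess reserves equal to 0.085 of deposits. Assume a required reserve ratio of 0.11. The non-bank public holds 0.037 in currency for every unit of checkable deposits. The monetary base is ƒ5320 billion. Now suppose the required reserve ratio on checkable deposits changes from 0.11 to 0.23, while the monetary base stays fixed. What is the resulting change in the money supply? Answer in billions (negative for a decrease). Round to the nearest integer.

Initially m₁ = (1 + 0.037) / (0.11 + 0.085 + 0.037) ≈ 4.46983, so M₁ = 4.46983 × 5320 = 23779.4956 billion.
After the change m₂ = (1 + 0.037) / (0.23 + 0.085 + 0.037) ≈ 2.94602, so M₂ = 2.94602 × 5320 = 15672.8264 billion.
ΔM = M₂ − M₁ = 15672.8264 − 23779.4956 = -8106.6692 billion.

-8107 billion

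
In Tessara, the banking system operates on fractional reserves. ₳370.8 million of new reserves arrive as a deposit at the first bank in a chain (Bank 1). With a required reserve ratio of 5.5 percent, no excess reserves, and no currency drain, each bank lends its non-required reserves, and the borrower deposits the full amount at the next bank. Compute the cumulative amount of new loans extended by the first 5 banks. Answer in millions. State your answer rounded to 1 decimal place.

₳1569.6 million

Bank i lends (1 − rr)^i of the original deposit: Bank 1 lends 370.8·0.9450 = 350.4060, Bank 2 lends 370.8·0.9450² ≈ 331.1337, and so on.
Summing a geometric series: total = 370.8·[0.9450·(1 − 0.9450^5) / (1 − 0.9450)] ≈ 1569.6182 million.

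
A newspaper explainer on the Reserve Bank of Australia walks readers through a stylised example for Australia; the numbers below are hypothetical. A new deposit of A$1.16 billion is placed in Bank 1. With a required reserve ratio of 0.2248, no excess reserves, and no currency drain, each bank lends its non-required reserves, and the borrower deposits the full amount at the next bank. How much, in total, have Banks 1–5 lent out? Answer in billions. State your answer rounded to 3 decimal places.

A$2.880 billion

Bank i lends (1 − rr)^i of the original deposit: Bank 1 lends 1.16·0.7752 ≈ 0.8992, Bank 2 lends 1.16·0.7752² ≈ 0.6971, and so on.
Summing a geometric series: total = 1.16·[0.7752·(1 − 0.7752^5) / (1 − 0.7752)] ≈ 2.8803 billion.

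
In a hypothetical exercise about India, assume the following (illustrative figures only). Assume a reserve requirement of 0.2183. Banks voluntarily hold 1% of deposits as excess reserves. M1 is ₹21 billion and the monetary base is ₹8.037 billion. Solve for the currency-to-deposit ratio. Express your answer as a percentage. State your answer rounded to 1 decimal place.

Using m = M/MB = 21/8.037 ≈ 2.612915. From m = (1 + c)/(c + rr + e), rearranging gives 1 + c = m·(c + rr + e), so c·(1 − m) = m·(rr + e) − 1.
Hence c = [m·(rr + e) − 1]/(1 − m) = [2.612915 × (0.2183 + 0.01) − 1] / (1 − 2.612915) ≈ 0.250151.

25.0%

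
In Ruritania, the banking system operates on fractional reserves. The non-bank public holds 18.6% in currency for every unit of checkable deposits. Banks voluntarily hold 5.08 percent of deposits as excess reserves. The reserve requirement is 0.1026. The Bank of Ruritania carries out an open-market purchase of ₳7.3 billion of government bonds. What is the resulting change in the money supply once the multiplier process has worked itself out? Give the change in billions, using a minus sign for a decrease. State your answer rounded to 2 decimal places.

₳25.51 billion

The money multiplier is m = (1 + c) / (rr + e + c) = (1 + 0.186) / (0.1026 + 0.0508 + 0.186) ≈ 3.4944.
The purchase adds 7.3 billion of base, so ΔM = m × ΔMB = 3.4944 × (+7.3) ≈ 25.5091 billion.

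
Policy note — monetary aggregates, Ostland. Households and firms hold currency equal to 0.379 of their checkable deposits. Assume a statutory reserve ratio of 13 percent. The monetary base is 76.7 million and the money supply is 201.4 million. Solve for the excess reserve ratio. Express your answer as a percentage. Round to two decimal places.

1.62%

Using m = M/MB = 201.4/76.7 ≈ 2.625815. Since m = (1 + c)/(c + rr + e), the denominator satisfies c + rr + e = (1 + c)/m = (1 + 0.379) / 2.625815 ≈ 0.525170.
With c = 0.379 and rr = 0.13, the excess reserve ratio is 0.525170 − 0.379 − 0.13 = 0.01617.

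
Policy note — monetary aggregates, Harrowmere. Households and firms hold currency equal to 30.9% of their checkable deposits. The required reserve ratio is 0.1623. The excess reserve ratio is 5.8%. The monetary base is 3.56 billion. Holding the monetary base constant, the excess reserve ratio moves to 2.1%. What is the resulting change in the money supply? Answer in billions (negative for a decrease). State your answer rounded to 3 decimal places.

Initially m₁ = (1 + 0.309) / (0.1623 + 0.058 + 0.309) ≈ 2.47308, so M₁ = 2.47308 × 3.56 ≈ 8.8042 billion.
After the change m₂ = (1 + 0.309) / (0.1623 + 0.021 + 0.309) ≈ 2.65895, so M₂ = 2.65895 × 3.56 ≈ 9.4659 billion.
ΔM = M₂ − M₁ = 9.4659 − 8.8042 = 0.6617 billion.

0.662 billion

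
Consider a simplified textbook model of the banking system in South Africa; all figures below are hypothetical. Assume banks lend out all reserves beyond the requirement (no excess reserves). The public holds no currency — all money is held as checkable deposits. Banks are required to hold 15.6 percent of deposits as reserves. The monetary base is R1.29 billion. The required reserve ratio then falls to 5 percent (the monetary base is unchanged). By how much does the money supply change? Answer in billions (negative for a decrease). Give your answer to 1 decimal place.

Initially m₁ = 1 / (0.156) ≈ 6.4103, so M₁ = 6.4103 × 1.29 ≈ 8.2693 billion.
After the change m₂ = 1 / (0.05) = 20, so M₂ = 20 × 1.29 = 25.8 billion.
ΔM = M₂ − M₁ = 25.8 − 8.2693 = 17.5307 billion.

R17.5 billion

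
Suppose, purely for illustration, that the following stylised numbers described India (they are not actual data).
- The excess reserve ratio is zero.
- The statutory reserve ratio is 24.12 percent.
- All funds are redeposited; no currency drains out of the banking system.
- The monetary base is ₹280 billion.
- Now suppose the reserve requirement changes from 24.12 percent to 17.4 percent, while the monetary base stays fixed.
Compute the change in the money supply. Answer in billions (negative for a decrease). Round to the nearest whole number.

₹448 billion

Initially m₁ = 1 / (0.2412) ≈ 4.1459, so M₁ = 4.1459 × 280 = 1160.852 billion.
After the change m₂ = 1 / (0.174) ≈ 5.7471, so M₂ = 5.7471 × 280 = 1609.188 billion.
ΔM = M₂ − M₁ = 1609.188 − 1160.852 = 448.336 billion.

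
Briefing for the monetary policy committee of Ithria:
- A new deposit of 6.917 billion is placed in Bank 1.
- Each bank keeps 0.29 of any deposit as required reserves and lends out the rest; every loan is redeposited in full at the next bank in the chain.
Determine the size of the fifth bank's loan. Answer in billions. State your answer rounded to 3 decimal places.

1.248 billion

Each bank lends a fraction (1 − rr) = 0.7100 of the deposit it receives, so Bank 5 receives 6.917·0.7100^4 and lends 6.917·0.7100^5 ≈ 1.2480 billion.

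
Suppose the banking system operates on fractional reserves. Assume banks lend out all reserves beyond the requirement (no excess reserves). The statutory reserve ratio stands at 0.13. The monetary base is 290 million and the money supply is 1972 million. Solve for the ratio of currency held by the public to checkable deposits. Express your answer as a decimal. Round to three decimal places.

0.020

Using m = M/MB = 1972/290 = 6.800000. From m = (1 + c)/(c + rr + e), rearranging gives 1 + c = m·(c + rr + e), so c·(1 − m) = m·(rr + e) − 1.
Hence c = [m·(rr + e) − 1]/(1 − m) = [6.800000 × (0.13 + 0) − 1] / (1 − 6.800000) = 0.020000.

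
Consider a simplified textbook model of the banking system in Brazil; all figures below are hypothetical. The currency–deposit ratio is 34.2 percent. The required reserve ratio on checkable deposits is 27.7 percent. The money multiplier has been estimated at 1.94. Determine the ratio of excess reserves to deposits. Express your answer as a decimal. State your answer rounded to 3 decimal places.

Using m = 1.94. Since m = (1 + c)/(c + rr + e), the denominator satisfies c + rr + e = (1 + c)/m = (1 + 0.342) / 1.94 ≈ 0.691753.
With c = 0.342 and rr = 0.277, the ratio of excess reserves to deposits is 0.691753 − 0.342 − 0.277 = 0.072753.

0.073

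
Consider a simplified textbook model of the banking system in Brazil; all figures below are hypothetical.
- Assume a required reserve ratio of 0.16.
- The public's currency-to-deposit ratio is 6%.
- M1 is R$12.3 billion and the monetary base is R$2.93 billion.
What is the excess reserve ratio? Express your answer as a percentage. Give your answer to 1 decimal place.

3.3%

Using m = M/MB = 12.3/2.93 ≈ 4.197952. Since m = (1 + c)/(c + rr + e), the denominator satisfies c + rr + e = (1 + c)/m = (1 + 0.06) / 4.197952 ≈ 0.252504.
With c = 0.06 and rr = 0.16, the excess reserve ratio is 0.252504 − 0.06 − 0.16 = 0.032504.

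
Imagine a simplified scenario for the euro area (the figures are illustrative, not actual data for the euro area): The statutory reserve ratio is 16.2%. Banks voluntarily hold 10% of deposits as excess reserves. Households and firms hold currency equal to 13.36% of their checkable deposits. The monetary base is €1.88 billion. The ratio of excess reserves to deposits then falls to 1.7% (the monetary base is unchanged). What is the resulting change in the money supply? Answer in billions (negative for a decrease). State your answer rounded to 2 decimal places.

Initially m₁ = (1 + 0.1336) / (0.162 + 0.1 + 0.1336) ≈ 2.8655, so M₁ = 2.8655 × 1.88 ≈ 5.3871 billion.
After the change m₂ = (1 + 0.1336) / (0.162 + 0.017 + 0.1336) ≈ 3.6264, so M₂ = 3.6264 × 1.88 ≈ 6.8176 billion.
ΔM = M₂ − M₁ = 6.8176 − 5.3871 = 1.4305 billion.

€1.43 billion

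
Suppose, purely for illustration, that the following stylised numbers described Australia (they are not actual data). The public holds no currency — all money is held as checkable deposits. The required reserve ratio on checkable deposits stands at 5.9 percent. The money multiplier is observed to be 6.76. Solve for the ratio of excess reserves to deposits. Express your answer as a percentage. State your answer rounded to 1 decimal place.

8.9%

Using m = 6.76. Since m = (1 + c)/(c + rr + e), the denominator satisfies c + rr + e = (1 + c)/m = (1 + 0) / 6.76 ≈ 0.147929.
With c = 0 and rr = 0.059, the ratio of excess reserves to deposits is 0.147929 − 0 − 0.059 = 0.088929.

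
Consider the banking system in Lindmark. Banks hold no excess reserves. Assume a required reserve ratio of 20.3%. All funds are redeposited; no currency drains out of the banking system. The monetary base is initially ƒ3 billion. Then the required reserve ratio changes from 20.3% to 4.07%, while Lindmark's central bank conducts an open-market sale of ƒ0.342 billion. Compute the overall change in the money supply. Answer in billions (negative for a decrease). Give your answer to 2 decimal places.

ƒ50.53 billion

Before: m₁ = 1 / (0.203) ≈ 4.9261, MB₁ = 3, so M₁ = 4.9261 × 3 = 14.7783 billion.
After: m₂ = 1 / (0.0407) ≈ 24.57, MB₂ = 3 − 0.342 = 2.658, so M₂ = 24.57 × 2.658 ≈ 65.3071 billion.
ΔM = M₂ − M₁ = 65.3071 − 14.7783 = 50.5288 billion.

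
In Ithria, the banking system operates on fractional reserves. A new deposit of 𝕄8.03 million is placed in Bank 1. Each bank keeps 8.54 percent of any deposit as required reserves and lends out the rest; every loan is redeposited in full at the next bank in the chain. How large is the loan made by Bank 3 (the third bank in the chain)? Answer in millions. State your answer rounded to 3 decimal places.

Each bank lends a fraction (1 − rr) = 0.9146 of the deposit it receives, so Bank 3 receives 8.03·0.9146^2 and lends 8.03·0.9146^3 ≈ 6.1434 million.

𝕄6.143 million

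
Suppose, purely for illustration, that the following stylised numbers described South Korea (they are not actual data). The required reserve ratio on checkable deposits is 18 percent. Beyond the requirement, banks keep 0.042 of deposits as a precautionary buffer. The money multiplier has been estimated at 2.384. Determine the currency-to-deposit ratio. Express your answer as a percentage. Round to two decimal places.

Using m = 2.384. From m = (1 + c)/(c + rr + e), rearranging gives 1 + c = m·(c + rr + e), so c·(1 − m) = m·(rr + e) − 1.
Hence c = [m·(rr + e) − 1]/(1 − m) = [2.384 × (0.18 + 0.042) − 1] / (1 − 2.384) ≈ 0.340139.

34.01%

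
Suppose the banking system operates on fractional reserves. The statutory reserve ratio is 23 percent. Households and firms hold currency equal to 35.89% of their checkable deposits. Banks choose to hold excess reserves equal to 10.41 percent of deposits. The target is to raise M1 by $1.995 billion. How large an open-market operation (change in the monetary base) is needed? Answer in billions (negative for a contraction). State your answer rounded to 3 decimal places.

$1.017 billion

The money multiplier is m = (1 + c) / (rr + e + c) = (1 + 0.3589) / (0.23 + 0.1041 + 0.3589) ≈ 1.96089.
ΔMB = ΔM / m = (+1.995) / 1.96089 ≈ 1.0174 billion.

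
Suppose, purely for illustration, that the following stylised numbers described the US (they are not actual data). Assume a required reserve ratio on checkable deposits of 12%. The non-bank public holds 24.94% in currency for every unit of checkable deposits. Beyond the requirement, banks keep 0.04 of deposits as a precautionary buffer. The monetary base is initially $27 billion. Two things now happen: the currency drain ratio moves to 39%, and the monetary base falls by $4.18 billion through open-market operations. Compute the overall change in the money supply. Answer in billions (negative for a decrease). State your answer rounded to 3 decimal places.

Before: m₁ = (1 + 0.2494) / (0.12 + 0.04 + 0.2494) ≈ 3.051783, MB₁ = 27, so M₁ = 3.051783 × 27 ≈ 82.3981 billion.
After: m₂ = (1 + 0.39) / (0.12 + 0.04 + 0.39) ≈ 2.527273, MB₂ = 27 − 4.18 = 22.82, so M₂ = 2.527273 × 22.82 ≈ 57.6724 billion.
ΔM = M₂ − M₁ = 57.6724 − 82.3981 = -24.7257 billion.

-24.726 billion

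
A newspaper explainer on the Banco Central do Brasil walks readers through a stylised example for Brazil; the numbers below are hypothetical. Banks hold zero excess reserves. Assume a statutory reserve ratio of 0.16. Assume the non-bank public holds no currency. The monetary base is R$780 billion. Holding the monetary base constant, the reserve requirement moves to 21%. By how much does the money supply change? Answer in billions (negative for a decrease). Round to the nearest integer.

-1161 billion

Initially m₁ = 1 / (0.16) = 6.25, so M₁ = 6.25 × 780 = 4875 billion.
After the change m₂ = 1 / (0.21) ≈ 4.7619, so M₂ = 4.7619 × 780 = 3714.282 billion.
ΔM = M₂ − M₁ = 3714.282 − 4875 = -1160.718 billion.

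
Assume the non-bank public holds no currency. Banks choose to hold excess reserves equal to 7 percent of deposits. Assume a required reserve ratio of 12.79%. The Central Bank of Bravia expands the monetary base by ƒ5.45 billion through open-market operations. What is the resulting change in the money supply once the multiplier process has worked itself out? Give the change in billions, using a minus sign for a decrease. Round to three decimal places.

ƒ27.539 billion

The money multiplier is m = 1 / (rr + e) = 1 / (0.1279 + 0.07) ≈ 5.05306.
The purchase adds 5.45 billion of base, so ΔM = m × ΔMB = 5.05306 × (+5.45) ≈ 27.5392 billion.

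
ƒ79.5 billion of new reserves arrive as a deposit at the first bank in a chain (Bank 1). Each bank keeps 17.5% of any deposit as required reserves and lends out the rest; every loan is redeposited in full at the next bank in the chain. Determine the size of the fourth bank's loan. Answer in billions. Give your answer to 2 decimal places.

Each bank lends a fraction (1 − rr) = 0.8250 of the deposit it receives, so Bank 4 receives 79.5·0.8250^3 and lends 79.5·0.8250^4 ≈ 36.8284 billion.

ƒ36.83 billion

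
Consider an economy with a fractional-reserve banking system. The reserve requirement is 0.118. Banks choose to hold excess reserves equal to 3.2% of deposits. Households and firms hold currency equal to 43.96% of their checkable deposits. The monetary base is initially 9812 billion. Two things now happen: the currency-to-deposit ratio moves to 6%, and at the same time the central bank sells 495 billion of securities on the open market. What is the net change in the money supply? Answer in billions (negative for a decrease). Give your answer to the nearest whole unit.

Before: m₁ = (1 + 0.4396) / (0.118 + 0.032 + 0.4396) ≈ 2.44166, MB₁ = 9812, so M₁ = 2.44166 × 9812 ≈ 23957.5679 billion.
After: m₂ = (1 + 0.06) / (0.118 + 0.032 + 0.06) ≈ 5.04762, MB₂ = 9812 − 495 = 9317, so M₂ = 5.04762 × 9317 ≈ 47028.6755 billion.
ΔM = M₂ − M₁ = 47028.6755 − 23957.5679 = 23071.1076 billion.

23071 billion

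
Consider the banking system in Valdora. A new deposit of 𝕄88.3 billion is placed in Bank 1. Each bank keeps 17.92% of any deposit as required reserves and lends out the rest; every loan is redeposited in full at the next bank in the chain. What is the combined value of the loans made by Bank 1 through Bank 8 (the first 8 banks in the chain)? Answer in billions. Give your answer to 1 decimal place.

Bank i lends (1 − rr)^i of the original deposit: Bank 1 lends 88.3·0.8208 ≈ 72.4766, Bank 2 lends 88.3·0.8208² ≈ 59.4888, and so on.
Summing a geometric series: total = 88.3·[0.8208·(1 − 0.8208^8) / (1 − 0.8208)] ≈ 321.1237 billion.

𝕄321.1 billion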